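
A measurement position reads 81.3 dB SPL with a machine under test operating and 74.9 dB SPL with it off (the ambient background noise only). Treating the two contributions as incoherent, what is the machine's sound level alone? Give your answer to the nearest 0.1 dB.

Subtract intensities: L_src = 10·log₁₀(10^(L_total/10) − 10^(L_bg/10)).
L_src = 10·log₁₀(10^(81.3/10) − 10^(74.9/10)) = 10·log₁₀(104000000) = 80.2 dB SPL.

80.2 dB SPL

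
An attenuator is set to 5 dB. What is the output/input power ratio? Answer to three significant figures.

Power ratio = 10^(dB/10).
10^(-5/10) = 10^(-0.5000) = 0.316.

0.316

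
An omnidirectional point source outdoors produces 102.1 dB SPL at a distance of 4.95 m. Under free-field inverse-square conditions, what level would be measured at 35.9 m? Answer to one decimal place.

84.9 dB SPL

For a point source in a free field, ΔL = −20·log₁₀(d₂/d₁).
ΔL = −20·log₁₀(35.9/4.95) = -17.21 dB, so L₂ = 102.1 + (-17.21) = 84.9 dB SPL.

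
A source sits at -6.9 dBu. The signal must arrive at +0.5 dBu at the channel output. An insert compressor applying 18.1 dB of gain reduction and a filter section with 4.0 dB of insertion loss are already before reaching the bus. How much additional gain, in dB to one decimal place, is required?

The required make-up gain is the shortfall in the dB sum.
G = +0.5 − (-6.9) + 18.1 + 4.0 = 29.5 dB.

29.5 dB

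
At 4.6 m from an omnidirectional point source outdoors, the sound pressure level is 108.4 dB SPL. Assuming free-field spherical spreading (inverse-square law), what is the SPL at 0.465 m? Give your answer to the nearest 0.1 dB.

128.3 dB SPL

Inverse-square spreading gives ΔL = −20·log₁₀(d₂/d₁).
ΔL = −20·log₁₀(0.465/4.6) = 19.91 dB, so L₂ = 108.4 + (19.91) = 128.3 dB SPL.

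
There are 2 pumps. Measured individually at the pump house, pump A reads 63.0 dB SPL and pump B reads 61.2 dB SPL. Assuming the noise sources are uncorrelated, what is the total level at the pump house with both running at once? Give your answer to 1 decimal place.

65.2 dB SPL

Uncorrelated sources add in intensity (power), not in dB.
L_total = 10·log₁₀(10^(63.0/10) + 10^(61.2/10)) = 10·log₁₀(3314000) = 65.2 dB SPL.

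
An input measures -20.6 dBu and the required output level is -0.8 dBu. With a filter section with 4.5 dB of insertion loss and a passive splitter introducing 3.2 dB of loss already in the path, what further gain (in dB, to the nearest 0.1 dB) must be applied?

The required make-up gain is the shortfall in the dB sum.
G = -0.8 − (-20.6) + 4.5 + 3.2 = 27.5 dB.

27.5 dB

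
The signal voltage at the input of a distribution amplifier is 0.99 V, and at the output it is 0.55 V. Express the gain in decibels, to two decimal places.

-5.11 dB

Voltage ratio → dB uses the 20·log₁₀ form:
20·log₁₀(0.55/0.99) = 20·log₁₀(0.5556) = -5.11 dB.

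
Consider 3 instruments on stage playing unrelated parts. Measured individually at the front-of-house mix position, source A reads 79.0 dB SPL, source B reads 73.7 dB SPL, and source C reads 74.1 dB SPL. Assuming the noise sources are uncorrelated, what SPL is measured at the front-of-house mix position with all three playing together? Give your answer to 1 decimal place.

81.1 dB SPL

Uncorrelated sources add in intensity (power), not in dB.
L_total = 10·log₁₀(10^(79.0/10) + 10^(73.7/10) + 10^(74.1/10)) = 10·log₁₀(128600000) = 81.1 dB SPL.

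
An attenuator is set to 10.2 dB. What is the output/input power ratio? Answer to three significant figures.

0.0955

Power ratio = 10^(dB/10).
10^(-10.2/10) = 10^(-1.020) = 0.0955.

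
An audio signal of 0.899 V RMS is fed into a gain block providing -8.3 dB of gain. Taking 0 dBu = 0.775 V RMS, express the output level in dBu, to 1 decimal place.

Input level: 20·log₁₀(0.899/0.775) = 1.29 dBu.
Output: 1.29 − 8.3 = -7.0 dBu.

-7.0 dBu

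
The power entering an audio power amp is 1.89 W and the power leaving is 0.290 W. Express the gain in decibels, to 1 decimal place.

-8.1 dB

Power ratio → dB uses the 10·log₁₀ form:
10·log₁₀(0.290/1.89) = 10·log₁₀(0.1534) = -8.1 dB.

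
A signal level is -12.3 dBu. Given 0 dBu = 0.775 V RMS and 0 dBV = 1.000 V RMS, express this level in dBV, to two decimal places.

The offset between the scales is 20·log₁₀(0.775/1.000) = −2.214 dB.
So dBV = -12.3 − 2.214 = -14.51 dBV.

-14.51 dBV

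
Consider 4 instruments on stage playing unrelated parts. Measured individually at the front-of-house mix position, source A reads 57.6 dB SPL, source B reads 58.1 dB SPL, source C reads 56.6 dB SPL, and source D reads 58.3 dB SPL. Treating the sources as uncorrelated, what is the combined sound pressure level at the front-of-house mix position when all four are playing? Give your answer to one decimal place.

63.7 dB SPL

Uncorrelated sources add in intensity (power), not in dB.
L_total = 10·log₁₀(10^(57.6/10) + 10^(58.1/10) + 10^(56.6/10) + 10^(58.3/10)) = 10·log₁₀(2354000) = 63.7 dB SPL.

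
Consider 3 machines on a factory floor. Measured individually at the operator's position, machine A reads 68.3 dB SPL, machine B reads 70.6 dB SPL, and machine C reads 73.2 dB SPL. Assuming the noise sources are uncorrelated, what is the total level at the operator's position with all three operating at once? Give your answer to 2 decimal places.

75.93 dB SPL

Incoherent sources sum as intensities:
L_total = 10·log₁₀(10^(68.3/10) + 10^(70.6/10) + 10^(73.2/10)) = 10·log₁₀(39140000) = 75.93 dB SPL.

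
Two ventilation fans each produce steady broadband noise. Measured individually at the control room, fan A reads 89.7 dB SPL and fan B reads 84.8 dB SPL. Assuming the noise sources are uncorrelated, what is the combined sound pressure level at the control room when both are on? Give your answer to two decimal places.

90.92 dB SPL

Add the sources as powers (linear), then convert back to dB:
L_total = 10·log₁₀(10^(89.7/10) + 10^(84.8/10)) = 10·log₁₀(1235000000) = 90.92 dB SPL.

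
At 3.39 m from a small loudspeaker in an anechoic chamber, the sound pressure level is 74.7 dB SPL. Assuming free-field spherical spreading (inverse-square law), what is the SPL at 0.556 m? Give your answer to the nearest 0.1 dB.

Free-field point source: level drops by 20·log₁₀ of the distance ratio.
ΔL = −20·log₁₀(0.556/3.39) = 15.70 dB, so L₂ = 74.7 + (15.70) = 90.4 dB SPL.

90.4 dB SPL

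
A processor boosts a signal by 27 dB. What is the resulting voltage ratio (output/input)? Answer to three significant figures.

Voltage ratio = 10^(dB/20).
10^(27/20) = 10^(1.350) = 22.4.

22.4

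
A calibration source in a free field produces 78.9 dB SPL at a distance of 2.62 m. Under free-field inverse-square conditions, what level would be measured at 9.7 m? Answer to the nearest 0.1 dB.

For a point source in a free field, ΔL = −20·log₁₀(d₂/d₁).
ΔL = −20·log₁₀(9.7/2.62) = -11.37 dB, so L₂ = 78.9 + (-11.37) = 67.5 dB SPL.

67.5 dB SPL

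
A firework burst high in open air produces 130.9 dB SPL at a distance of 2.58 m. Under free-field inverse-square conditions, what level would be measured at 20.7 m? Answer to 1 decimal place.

112.8 dB SPL

Free-field point source: level drops by 20·log₁₀ of the distance ratio.
ΔL = −20·log₁₀(20.7/2.58) = -18.09 dB, so L₂ = 130.9 + (-18.09) = 112.8 dB SPL.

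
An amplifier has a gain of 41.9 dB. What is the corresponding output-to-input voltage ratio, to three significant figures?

124

Voltage ratio = 10^(dB/20).
10^(41.9/20) = 10^(2.095) = 124.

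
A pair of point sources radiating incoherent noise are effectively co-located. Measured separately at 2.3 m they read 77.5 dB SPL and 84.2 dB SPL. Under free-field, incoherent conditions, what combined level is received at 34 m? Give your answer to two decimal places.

Combined at 2.3 m: 10·log₁₀(10^(77.5/10)+10^(84.2/10)) = 85.041 dB SPL.
Then apply −20·log₁₀(34/2.3) = -23.395 dB → 61.65 dB SPL.

61.65 dB SPL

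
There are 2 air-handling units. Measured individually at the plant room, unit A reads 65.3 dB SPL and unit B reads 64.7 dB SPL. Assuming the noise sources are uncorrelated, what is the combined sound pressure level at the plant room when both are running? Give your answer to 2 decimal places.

Uncorrelated sources add in intensity (power), not in dB.
L_total = 10·log₁₀(10^(65.3/10) + 10^(64.7/10)) = 10·log₁₀(6340000) = 68.02 dB SPL.

68.02 dB SPL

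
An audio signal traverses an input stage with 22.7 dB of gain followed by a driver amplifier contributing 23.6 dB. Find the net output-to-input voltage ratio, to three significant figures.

207

Net gain = 22.7 + 23.6 = 46.3 dB.
Voltage ratio = 10^(46.3/20) = 207.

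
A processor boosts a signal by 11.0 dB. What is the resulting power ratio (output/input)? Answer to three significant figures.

12.6

Power ratio = 10^(dB/10).
10^(11.0/10) = 10^(1.100) = 12.6.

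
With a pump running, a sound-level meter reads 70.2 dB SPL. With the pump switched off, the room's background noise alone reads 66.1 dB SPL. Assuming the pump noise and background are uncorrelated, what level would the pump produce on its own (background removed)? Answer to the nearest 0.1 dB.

Remove the background by subtracting linear intensities:
L_src = 10·log₁₀(10^(70.2/10) − 10^(66.1/10)) = 10·log₁₀(6397000) = 68.1 dB SPL.

68.1 dB SPL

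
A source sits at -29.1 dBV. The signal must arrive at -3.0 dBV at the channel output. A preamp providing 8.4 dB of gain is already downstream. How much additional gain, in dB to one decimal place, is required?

The required make-up gain is the shortfall in the dB sum.
G = -3.0 − (-29.1) − 8.4 = 17.7 dB.

17.7 dB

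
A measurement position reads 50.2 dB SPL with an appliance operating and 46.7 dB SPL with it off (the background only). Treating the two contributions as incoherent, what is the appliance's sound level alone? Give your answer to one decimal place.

47.6 dB SPL

Background correction is a power subtraction:
L_src = 10·log₁₀(10^(50.2/10) − 10^(46.7/10)) = 10·log₁₀(57940) = 47.6 dB SPL.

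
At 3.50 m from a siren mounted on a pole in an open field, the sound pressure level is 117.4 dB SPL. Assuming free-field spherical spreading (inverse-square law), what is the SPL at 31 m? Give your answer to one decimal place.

Inverse-square spreading gives ΔL = −20·log₁₀(d₂/d₁).
ΔL = −20·log₁₀(31/3.50) = -18.95 dB, so L₂ = 117.4 + (-18.95) = 98.5 dB SPL.

98.5 dB SPL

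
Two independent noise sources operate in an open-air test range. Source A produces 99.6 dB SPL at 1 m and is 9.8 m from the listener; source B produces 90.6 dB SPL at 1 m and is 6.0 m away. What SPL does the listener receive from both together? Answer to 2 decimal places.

81.03 dB SPL

At the listener: L_A = 99.6 − 20·log₁₀(9.8) = 79.775 dB; L_B = 90.6 − 20·log₁₀(6.0) = 75.037 dB.
Combined: 10·log₁₀(10^(79.775/10)+10^(75.037/10)) = 81.03 dB SPL.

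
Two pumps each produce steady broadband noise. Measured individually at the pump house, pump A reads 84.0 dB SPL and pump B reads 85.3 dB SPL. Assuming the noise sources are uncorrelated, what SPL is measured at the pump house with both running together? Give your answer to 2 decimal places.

Incoherent sources sum as intensities:
L_total = 10·log₁₀(10^(84.0/10) + 10^(85.3/10)) = 10·log₁₀(590000000) = 87.71 dB SPL.

87.71 dB SPL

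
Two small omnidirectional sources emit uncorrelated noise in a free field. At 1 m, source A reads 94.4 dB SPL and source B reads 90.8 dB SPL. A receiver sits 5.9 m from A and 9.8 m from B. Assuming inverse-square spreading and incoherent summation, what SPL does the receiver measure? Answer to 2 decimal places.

79.62 dB SPL

At the listener: L_A = 94.4 − 20·log₁₀(5.9) = 78.983 dB; L_B = 90.8 − 20·log₁₀(9.8) = 70.975 dB.
Combined: 10·log₁₀(10^(78.983/10)+10^(70.975/10)) = 79.62 dB SPL.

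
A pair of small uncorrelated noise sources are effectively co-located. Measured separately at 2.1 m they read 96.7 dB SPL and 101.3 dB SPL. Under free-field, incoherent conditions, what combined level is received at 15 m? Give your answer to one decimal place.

85.5 dB SPL

Combined at 2.1 m: 10·log₁₀(10^(96.7/10)+10^(101.3/10)) = 102.59 dB SPL.
Then apply −20·log₁₀(15/2.1) = -17.08 dB → 85.5 dB SPL.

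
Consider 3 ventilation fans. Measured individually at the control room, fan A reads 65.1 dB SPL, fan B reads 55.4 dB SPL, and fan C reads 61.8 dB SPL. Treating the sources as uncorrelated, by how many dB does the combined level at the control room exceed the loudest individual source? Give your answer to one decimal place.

2.0 dB

Incoherent sources sum as intensities:
L_total = 10·log₁₀(10^(65.1/10) + 10^(55.4/10) + 10^(61.8/10)) = 67.07 dB SPL.
Excess over the loudest (65.1 dB): 67.07 − 65.1 = 2.0 dB.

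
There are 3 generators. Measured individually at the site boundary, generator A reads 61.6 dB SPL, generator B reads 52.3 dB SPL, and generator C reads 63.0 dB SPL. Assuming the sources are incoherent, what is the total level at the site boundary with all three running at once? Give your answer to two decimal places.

Add the sources as powers (linear), then convert back to dB:
L_total = 10·log₁₀(10^(61.6/10) + 10^(52.3/10) + 10^(63.0/10)) = 10·log₁₀(3611000) = 65.58 dB SPL.

65.58 dB SPL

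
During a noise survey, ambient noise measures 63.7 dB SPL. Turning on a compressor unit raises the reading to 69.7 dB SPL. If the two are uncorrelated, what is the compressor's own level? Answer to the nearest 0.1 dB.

Remove the background by subtracting linear intensities:
L_src = 10·log₁₀(10^(69.7/10) − 10^(63.7/10)) = 10·log₁₀(6988000) = 68.4 dB SPL.

68.4 dB SPL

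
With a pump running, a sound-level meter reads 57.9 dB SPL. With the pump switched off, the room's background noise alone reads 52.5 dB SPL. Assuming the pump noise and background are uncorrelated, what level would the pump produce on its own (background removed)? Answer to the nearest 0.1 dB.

Subtract intensities: L_src = 10·log₁₀(10^(L_total/10) − 10^(L_bg/10)).
L_src = 10·log₁₀(10^(57.9/10) − 10^(52.5/10)) = 10·log₁₀(438800) = 56.4 dB SPL.

56.4 dB SPL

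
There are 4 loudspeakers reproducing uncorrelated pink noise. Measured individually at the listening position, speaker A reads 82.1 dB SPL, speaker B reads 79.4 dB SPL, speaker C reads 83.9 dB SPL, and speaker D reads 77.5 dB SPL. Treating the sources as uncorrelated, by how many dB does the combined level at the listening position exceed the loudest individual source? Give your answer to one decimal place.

3.5 dB

Incoherent sources sum as intensities:
L_total = 10·log₁₀(10^(82.1/10) + 10^(79.4/10) + 10^(83.9/10) + 10^(77.5/10)) = 87.41 dB SPL.
Excess over the loudest (83.9 dB): 87.41 − 83.9 = 3.5 dB.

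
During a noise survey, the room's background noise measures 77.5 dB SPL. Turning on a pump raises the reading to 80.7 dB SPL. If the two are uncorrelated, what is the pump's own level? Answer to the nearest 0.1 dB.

77.9 dB SPL

Subtract intensities: L_src = 10·log₁₀(10^(L_total/10) − 10^(L_bg/10)).
L_src = 10·log₁₀(10^(80.7/10) − 10^(77.5/10)) = 10·log₁₀(61260000) = 77.9 dB SPL.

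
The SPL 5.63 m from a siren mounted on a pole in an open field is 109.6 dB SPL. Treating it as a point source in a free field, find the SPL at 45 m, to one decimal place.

91.5 dB SPL

Free-field point source: level drops by 20·log₁₀ of the distance ratio.
ΔL = −20·log₁₀(45/5.63) = -18.05 dB, so L₂ = 109.6 + (-18.05) = 91.5 dB SPL.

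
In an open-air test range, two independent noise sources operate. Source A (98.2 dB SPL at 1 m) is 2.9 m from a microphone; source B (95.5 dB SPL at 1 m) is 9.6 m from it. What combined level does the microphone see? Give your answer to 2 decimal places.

At the listener: L_A = 98.2 − 20·log₁₀(2.9) = 88.952 dB; L_B = 95.5 − 20·log₁₀(9.6) = 75.855 dB.
Combined: 10·log₁₀(10^(88.952/10)+10^(75.855/10)) = 89.16 dB SPL.

89.16 dB SPL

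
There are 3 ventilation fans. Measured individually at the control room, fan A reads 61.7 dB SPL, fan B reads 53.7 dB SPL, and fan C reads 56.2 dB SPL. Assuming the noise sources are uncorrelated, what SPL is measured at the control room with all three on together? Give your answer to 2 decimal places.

63.28 dB SPL

Add the sources as powers (linear), then convert back to dB:
L_total = 10·log₁₀(10^(61.7/10) + 10^(53.7/10) + 10^(56.2/10)) = 10·log₁₀(2130000) = 63.28 dB SPL.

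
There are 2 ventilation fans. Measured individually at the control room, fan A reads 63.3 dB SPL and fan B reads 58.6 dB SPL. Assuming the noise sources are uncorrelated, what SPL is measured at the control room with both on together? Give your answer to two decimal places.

Incoherent sources sum as intensities:
L_total = 10·log₁₀(10^(63.3/10) + 10^(58.6/10)) = 10·log₁₀(2862000) = 64.57 dB SPL.

64.57 dB SPL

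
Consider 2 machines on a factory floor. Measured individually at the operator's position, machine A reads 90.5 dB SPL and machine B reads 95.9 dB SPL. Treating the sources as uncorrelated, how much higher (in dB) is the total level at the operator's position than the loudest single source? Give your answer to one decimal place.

1.1 dB

Add the sources as powers (linear), then convert back to dB:
L_total = 10·log₁₀(10^(90.5/10) + 10^(95.9/10)) = 97.00 dB SPL.
Excess over the loudest (95.9 dB): 97.00 − 95.9 = 1.1 dB.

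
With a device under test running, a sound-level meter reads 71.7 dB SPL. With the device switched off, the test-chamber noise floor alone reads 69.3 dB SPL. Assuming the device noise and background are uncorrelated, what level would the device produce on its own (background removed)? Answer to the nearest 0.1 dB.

68.0 dB SPL

Background correction is a power subtraction:
L_src = 10·log₁₀(10^(71.7/10) − 10^(69.3/10)) = 10·log₁₀(6280000) = 68.0 dB SPL.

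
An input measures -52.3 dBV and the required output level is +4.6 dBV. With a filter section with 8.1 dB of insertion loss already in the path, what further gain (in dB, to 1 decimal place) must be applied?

The required make-up gain is the shortfall in the dB sum.
G = +4.6 − (-52.3) + 8.1 = 65.0 dB.

65.0 dB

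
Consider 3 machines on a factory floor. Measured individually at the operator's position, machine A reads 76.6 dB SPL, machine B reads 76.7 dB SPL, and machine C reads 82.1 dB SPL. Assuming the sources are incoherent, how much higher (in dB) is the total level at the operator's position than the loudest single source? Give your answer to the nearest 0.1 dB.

2.0 dB

Add the sources as powers (linear), then convert back to dB:
L_total = 10·log₁₀(10^(76.6/10) + 10^(76.7/10) + 10^(82.1/10)) = 84.06 dB SPL.
Excess over the loudest (82.1 dB): 84.06 − 82.1 = 2.0 dB.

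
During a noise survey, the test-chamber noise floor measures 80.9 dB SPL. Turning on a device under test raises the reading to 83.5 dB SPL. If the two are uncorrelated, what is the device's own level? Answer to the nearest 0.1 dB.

Subtract intensities: L_src = 10·log₁₀(10^(L_total/10) − 10^(L_bg/10)).
L_src = 10·log₁₀(10^(83.5/10) − 10^(80.9/10)) = 10·log₁₀(100800000) = 80.0 dB SPL.

80.0 dB SPL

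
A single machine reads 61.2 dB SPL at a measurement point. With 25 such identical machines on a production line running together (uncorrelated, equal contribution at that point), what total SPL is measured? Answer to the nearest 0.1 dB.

75.2 dB SPL

25 equal incoherent sources raise the level by 10·log₁₀(25) = 13.98 dB.
L_total = 61.2 + 13.98 = 75.2 dB SPL.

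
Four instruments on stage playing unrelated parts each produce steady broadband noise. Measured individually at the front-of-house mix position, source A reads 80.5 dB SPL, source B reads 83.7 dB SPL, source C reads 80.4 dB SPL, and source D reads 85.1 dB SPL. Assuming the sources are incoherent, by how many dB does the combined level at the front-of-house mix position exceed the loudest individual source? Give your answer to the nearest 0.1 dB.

Incoherent sources sum as intensities:
L_total = 10·log₁₀(10^(80.5/10) + 10^(83.7/10) + 10^(80.4/10) + 10^(85.1/10)) = 88.92 dB SPL.
Excess over the loudest (85.1 dB): 88.92 − 85.1 = 3.8 dB.

3.8 dB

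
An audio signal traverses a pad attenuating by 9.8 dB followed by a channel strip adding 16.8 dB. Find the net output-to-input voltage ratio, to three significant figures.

Net gain = (−9.8) + 16.8 = 7.0 dB.
Voltage ratio = 10^(7.0/20) = 2.24.

2.24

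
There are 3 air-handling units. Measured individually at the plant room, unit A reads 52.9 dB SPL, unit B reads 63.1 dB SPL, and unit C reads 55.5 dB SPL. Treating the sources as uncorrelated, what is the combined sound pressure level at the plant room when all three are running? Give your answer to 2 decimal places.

64.14 dB SPL

Uncorrelated sources add in intensity (power), not in dB.
L_total = 10·log₁₀(10^(52.9/10) + 10^(63.1/10) + 10^(55.5/10)) = 10·log₁₀(2592000) = 64.14 dB SPL.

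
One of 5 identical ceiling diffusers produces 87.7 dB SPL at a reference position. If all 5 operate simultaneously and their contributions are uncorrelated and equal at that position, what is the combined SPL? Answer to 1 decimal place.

94.7 dB SPL

5 equal incoherent sources raise the level by 10·log₁₀(5) = 6.99 dB.
L_total = 87.7 + 6.99 = 94.7 dB SPL.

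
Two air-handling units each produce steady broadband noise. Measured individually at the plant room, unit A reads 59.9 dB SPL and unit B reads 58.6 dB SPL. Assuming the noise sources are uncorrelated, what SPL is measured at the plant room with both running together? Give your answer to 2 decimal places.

Uncorrelated sources add in intensity (power), not in dB.
L_total = 10·log₁₀(10^(59.9/10) + 10^(58.6/10)) = 10·log₁₀(1702000) = 62.31 dB SPL.

62.31 dB SPL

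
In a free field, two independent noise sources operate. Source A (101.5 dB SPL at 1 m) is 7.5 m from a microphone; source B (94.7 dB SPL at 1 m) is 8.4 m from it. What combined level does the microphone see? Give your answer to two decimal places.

At the listener: L_A = 101.5 − 20·log₁₀(7.5) = 83.999 dB; L_B = 94.7 − 20·log₁₀(8.4) = 76.214 dB.
Combined: 10·log₁₀(10^(83.999/10)+10^(76.214/10)) = 84.67 dB SPL.

84.67 dB SPL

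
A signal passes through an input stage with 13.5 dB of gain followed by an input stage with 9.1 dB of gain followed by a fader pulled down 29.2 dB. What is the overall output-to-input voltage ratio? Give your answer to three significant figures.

Net gain = 13.5 + 9.1 + (−29.2) = -6.6 dB.
Voltage ratio = 10^(-6.6/20) = 0.468.

0.468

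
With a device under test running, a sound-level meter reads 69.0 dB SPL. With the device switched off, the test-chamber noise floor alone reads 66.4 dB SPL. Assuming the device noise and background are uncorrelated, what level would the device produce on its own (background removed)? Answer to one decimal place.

65.5 dB SPL

Subtract intensities: L_src = 10·log₁₀(10^(L_total/10) − 10^(L_bg/10)).
L_src = 10·log₁₀(10^(69.0/10) − 10^(66.4/10)) = 10·log₁₀(3578000) = 65.5 dB SPL.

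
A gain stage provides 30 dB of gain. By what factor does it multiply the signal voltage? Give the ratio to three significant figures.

31.6

Voltage ratio = 10^(dB/20).
10^(30/20) = 10^(1.500) = 31.6.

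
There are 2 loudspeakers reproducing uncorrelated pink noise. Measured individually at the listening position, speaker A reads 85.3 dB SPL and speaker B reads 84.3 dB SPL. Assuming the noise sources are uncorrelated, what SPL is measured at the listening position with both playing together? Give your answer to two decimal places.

87.84 dB SPL

Incoherent sources sum as intensities:
L_total = 10·log₁₀(10^(85.3/10) + 10^(84.3/10)) = 10·log₁₀(608000000) = 87.84 dB SPL.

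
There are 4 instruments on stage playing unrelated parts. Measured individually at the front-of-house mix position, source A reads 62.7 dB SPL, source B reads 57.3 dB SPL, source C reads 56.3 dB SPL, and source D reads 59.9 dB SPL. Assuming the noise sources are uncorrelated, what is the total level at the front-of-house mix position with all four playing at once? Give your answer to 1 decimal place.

Incoherent sources sum as intensities:
L_total = 10·log₁₀(10^(62.7/10) + 10^(57.3/10) + 10^(56.3/10) + 10^(59.9/10)) = 10·log₁₀(3803000) = 65.8 dB SPL.

65.8 dB SPL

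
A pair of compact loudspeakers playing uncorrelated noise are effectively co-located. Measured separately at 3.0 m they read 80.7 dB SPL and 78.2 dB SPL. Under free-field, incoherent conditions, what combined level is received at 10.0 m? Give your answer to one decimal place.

Combined at 3.0 m: 10·log₁₀(10^(80.7/10)+10^(78.2/10)) = 82.64 dB SPL.
Then apply −20·log₁₀(10.0/3.0) = -10.46 dB → 72.2 dB SPL.

72.2 dB SPL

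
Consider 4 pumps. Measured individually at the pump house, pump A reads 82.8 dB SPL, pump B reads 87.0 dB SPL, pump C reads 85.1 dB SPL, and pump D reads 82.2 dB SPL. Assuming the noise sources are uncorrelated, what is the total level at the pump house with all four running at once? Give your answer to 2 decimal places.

Add the sources as powers (linear), then convert back to dB:
L_total = 10·log₁₀(10^(82.8/10) + 10^(87.0/10) + 10^(85.1/10) + 10^(82.2/10)) = 10·log₁₀(1181000000) = 90.72 dB SPL.

90.72 dB SPL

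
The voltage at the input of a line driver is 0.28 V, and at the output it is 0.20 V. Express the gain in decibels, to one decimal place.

-2.9 dB

Voltage ratio → dB uses the 20·log₁₀ form:
20·log₁₀(0.20/0.28) = 20·log₁₀(0.7143) = -2.9 dB.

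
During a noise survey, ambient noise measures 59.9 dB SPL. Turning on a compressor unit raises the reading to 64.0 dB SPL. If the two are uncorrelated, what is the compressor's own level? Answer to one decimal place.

Remove the background by subtracting linear intensities:
L_src = 10·log₁₀(10^(64.0/10) − 10^(59.9/10)) = 10·log₁₀(1535000) = 61.9 dB SPL.

61.9 dB SPL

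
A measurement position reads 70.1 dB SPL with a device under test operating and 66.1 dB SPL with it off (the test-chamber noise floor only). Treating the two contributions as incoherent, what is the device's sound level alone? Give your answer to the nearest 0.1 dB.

67.9 dB SPL

Subtract intensities: L_src = 10·log₁₀(10^(L_total/10) − 10^(L_bg/10)).
L_src = 10·log₁₀(10^(70.1/10) − 10^(66.1/10)) = 10·log₁₀(6159000) = 67.9 dB SPL.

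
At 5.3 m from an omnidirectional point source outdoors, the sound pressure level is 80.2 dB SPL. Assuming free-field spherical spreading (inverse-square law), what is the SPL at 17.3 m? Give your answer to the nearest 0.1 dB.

Free-field point source: level drops by 20·log₁₀ of the distance ratio.
ΔL = −20·log₁₀(17.3/5.3) = -10.28 dB, so L₂ = 80.2 + (-10.28) = 69.9 dB SPL.

69.9 dB SPL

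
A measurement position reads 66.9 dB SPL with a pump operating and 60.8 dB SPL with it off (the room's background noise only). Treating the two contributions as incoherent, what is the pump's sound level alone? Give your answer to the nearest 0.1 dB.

65.7 dB SPL

Remove the background by subtracting linear intensities:
L_src = 10·log₁₀(10^(66.9/10) − 10^(60.8/10)) = 10·log₁₀(3696000) = 65.7 dB SPL.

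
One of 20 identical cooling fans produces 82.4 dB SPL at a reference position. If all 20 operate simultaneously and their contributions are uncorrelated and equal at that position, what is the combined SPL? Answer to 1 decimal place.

20 equal incoherent sources raise the level by 10·log₁₀(20) = 13.01 dB.
L_total = 82.4 + 13.01 = 95.4 dB SPL.

95.4 dB SPL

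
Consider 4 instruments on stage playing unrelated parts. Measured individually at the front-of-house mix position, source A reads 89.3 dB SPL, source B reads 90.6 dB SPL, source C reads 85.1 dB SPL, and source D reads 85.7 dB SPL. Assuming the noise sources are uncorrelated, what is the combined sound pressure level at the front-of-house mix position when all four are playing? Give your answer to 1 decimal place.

94.3 dB SPL

Incoherent sources sum as intensities:
L_total = 10·log₁₀(10^(89.3/10) + 10^(90.6/10) + 10^(85.1/10) + 10^(85.7/10)) = 10·log₁₀(2694000000) = 94.3 dB SPL.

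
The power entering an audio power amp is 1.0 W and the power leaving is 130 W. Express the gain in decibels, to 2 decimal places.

For a power ratio, dB = 10·log₁₀(P₂/P₁).
10·log₁₀(130/1.0) = 10·log₁₀(130.0) = 21.14 dB.

21.14 dB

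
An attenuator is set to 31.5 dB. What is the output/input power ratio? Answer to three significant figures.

0.000708

Power ratio = 10^(dB/10).
10^(-31.5/10) = 10^(-3.150) = 0.000708.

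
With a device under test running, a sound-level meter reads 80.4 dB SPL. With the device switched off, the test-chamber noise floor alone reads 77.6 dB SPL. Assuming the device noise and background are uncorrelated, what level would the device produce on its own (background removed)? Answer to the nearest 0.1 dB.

Background correction is a power subtraction:
L_src = 10·log₁₀(10^(80.4/10) − 10^(77.6/10)) = 10·log₁₀(52100000) = 77.2 dB SPL.

77.2 dB SPL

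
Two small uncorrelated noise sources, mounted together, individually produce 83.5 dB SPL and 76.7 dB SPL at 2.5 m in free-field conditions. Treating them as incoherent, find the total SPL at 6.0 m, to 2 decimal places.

Combined at 2.5 m: 10·log₁₀(10^(83.5/10)+10^(76.7/10)) = 84.324 dB SPL.
Then apply −20·log₁₀(6.0/2.5) = -7.604 dB → 76.72 dB SPL.

76.72 dB SPL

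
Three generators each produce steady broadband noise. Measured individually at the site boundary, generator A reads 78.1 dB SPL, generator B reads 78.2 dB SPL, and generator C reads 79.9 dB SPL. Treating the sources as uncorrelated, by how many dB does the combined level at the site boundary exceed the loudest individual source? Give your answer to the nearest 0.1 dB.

Incoherent sources sum as intensities:
L_total = 10·log₁₀(10^(78.1/10) + 10^(78.2/10) + 10^(79.9/10)) = 83.59 dB SPL.
Excess over the loudest (79.9 dB): 83.59 − 79.9 = 3.7 dB.

3.7 dB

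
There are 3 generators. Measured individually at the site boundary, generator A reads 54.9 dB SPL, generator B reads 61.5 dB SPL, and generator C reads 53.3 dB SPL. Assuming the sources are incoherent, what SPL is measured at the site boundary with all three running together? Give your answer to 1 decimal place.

62.9 dB SPL

Add the sources as powers (linear), then convert back to dB:
L_total = 10·log₁₀(10^(54.9/10) + 10^(61.5/10) + 10^(53.3/10)) = 10·log₁₀(1935000) = 62.9 dB SPL.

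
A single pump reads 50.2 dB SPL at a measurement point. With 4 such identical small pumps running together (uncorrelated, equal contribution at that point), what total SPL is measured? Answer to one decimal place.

56.2 dB SPL

4 equal incoherent sources raise the level by 10·log₁₀(4) = 6.02 dB.
L_total = 50.2 + 6.02 = 56.2 dB SPL.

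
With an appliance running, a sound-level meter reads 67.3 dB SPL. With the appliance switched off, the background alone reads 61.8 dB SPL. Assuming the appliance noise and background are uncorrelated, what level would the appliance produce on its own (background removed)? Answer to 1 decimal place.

65.9 dB SPL

Remove the background by subtracting linear intensities:
L_src = 10·log₁₀(10^(67.3/10) − 10^(61.8/10)) = 10·log₁₀(3857000) = 65.9 dB SPL.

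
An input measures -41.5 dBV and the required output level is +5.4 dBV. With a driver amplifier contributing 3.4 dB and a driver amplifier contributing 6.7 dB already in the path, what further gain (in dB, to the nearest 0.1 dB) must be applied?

The required make-up gain is the shortfall in the dB sum.
G = +5.4 − (-41.5) − 3.4 − 6.7 = 36.8 dB.

36.8 dB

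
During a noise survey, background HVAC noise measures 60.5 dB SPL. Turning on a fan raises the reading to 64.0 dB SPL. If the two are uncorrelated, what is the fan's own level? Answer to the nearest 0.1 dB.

61.4 dB SPL

Background correction is a power subtraction:
L_src = 10·log₁₀(10^(64.0/10) − 10^(60.5/10)) = 10·log₁₀(1390000) = 61.4 dB SPL.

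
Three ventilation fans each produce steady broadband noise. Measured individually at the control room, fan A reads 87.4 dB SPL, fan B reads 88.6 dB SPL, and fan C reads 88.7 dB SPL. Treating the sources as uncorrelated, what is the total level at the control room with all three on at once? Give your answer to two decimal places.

Incoherent sources sum as intensities:
L_total = 10·log₁₀(10^(87.4/10) + 10^(88.6/10) + 10^(88.7/10)) = 10·log₁₀(2015000000) = 93.04 dB SPL.

93.04 dB SPL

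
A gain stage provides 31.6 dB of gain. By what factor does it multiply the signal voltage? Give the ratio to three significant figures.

38.0

Voltage ratio = 10^(dB/20).
10^(31.6/20) = 10^(1.580) = 38.0.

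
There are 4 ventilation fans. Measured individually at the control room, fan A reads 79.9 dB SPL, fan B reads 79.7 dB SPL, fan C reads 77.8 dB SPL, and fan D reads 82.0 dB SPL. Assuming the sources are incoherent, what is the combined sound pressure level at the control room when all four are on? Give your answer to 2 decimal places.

Incoherent sources sum as intensities:
L_total = 10·log₁₀(10^(79.9/10) + 10^(79.7/10) + 10^(77.8/10) + 10^(82.0/10)) = 10·log₁₀(409800000) = 86.13 dB SPL.

86.13 dB SPL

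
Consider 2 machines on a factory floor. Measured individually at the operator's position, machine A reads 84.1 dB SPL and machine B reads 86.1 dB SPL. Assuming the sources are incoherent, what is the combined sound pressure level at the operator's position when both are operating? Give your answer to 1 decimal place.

88.2 dB SPL

Uncorrelated sources add in intensity (power), not in dB.
L_total = 10·log₁₀(10^(84.1/10) + 10^(86.1/10)) = 10·log₁₀(664400000) = 88.2 dB SPL.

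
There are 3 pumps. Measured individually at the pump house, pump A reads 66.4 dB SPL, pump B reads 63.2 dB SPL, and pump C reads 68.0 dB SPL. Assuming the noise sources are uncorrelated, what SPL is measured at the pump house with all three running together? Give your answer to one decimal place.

71.1 dB SPL

Incoherent sources sum as intensities:
L_total = 10·log₁₀(10^(66.4/10) + 10^(63.2/10) + 10^(68.0/10)) = 10·log₁₀(12760000) = 71.1 dB SPL.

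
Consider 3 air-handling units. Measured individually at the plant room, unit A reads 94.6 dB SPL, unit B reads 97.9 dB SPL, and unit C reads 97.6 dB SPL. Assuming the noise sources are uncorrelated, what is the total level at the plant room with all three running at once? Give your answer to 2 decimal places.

101.70 dB SPL

Uncorrelated sources add in intensity (power), not in dB.
L_total = 10·log₁₀(10^(94.6/10) + 10^(97.9/10) + 10^(97.6/10)) = 10·log₁₀(14804000000) = 101.70 dB SPL.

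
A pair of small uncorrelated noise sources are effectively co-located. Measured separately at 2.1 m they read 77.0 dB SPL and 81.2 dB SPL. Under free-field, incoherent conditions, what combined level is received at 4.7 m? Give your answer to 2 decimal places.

75.60 dB SPL

Combined at 2.1 m: 10·log₁₀(10^(77.0/10)+10^(81.2/10)) = 82.599 dB SPL.
Then apply −20·log₁₀(4.7/2.1) = -6.998 dB → 75.60 dB SPL.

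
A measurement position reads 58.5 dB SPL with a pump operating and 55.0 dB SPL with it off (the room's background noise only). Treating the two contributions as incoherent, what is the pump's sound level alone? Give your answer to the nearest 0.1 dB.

55.9 dB SPL

Remove the background by subtracting linear intensities:
L_src = 10·log₁₀(10^(58.5/10) − 10^(55.0/10)) = 10·log₁₀(391700) = 55.9 dB SPL.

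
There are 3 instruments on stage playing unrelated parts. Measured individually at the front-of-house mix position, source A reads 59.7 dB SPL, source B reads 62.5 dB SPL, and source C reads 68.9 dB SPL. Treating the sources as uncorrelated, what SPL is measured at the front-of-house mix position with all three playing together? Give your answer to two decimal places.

Uncorrelated sources add in intensity (power), not in dB.
L_total = 10·log₁₀(10^(59.7/10) + 10^(62.5/10) + 10^(68.9/10)) = 10·log₁₀(10470000) = 70.20 dB SPL.

70.20 dB SPL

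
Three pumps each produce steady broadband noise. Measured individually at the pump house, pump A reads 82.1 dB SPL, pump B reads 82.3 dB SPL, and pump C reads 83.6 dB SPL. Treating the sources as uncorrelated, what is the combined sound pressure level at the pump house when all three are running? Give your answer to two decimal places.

Incoherent sources sum as intensities:
L_total = 10·log₁₀(10^(82.1/10) + 10^(82.3/10) + 10^(83.6/10)) = 10·log₁₀(561100000) = 87.49 dB SPL.

87.49 dB SPL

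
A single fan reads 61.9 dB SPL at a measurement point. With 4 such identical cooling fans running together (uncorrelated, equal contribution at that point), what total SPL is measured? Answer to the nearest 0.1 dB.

4 equal incoherent sources raise the level by 10·log₁₀(4) = 6.02 dB.
L_total = 61.9 + 6.02 = 67.9 dB SPL.

67.9 dB SPL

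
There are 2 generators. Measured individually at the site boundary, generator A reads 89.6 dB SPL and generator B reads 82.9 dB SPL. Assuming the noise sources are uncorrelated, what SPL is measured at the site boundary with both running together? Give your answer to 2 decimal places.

90.44 dB SPL

Uncorrelated sources add in intensity (power), not in dB.
L_total = 10·log₁₀(10^(89.6/10) + 10^(82.9/10)) = 10·log₁₀(1107000000) = 90.44 dB SPL.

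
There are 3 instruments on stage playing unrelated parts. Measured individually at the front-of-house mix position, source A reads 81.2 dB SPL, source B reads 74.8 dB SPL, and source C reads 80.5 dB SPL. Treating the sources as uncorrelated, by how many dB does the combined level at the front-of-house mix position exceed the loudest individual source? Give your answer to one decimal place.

Uncorrelated sources add in intensity (power), not in dB.
L_total = 10·log₁₀(10^(81.2/10) + 10^(74.8/10) + 10^(80.5/10)) = 84.38 dB SPL.
Excess over the loudest (81.2 dB): 84.38 − 81.2 = 3.2 dB.

3.2 dB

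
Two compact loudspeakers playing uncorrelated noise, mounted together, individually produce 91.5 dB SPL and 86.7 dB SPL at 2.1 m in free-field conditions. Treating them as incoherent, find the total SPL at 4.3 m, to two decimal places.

Combined at 2.1 m: 10·log₁₀(10^(91.5/10)+10^(86.7/10)) = 92.742 dB SPL.
Then apply −20·log₁₀(4.3/2.1) = -6.225 dB → 86.52 dB SPL.

86.52 dB SPL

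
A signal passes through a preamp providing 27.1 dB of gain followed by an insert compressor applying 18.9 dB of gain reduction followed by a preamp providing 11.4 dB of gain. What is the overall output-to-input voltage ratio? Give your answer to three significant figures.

9.55

Net gain = 27.1 + (−18.9) + 11.4 = 19.6 dB.
Voltage ratio = 10^(19.6/20) = 9.55.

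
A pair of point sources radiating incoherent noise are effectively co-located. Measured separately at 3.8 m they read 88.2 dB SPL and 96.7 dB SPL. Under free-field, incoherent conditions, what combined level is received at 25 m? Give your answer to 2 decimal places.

Combined at 3.8 m: 10·log₁₀(10^(88.2/10)+10^(96.7/10)) = 97.274 dB SPL.
Then apply −20·log₁₀(25/3.8) = -16.363 dB → 80.91 dB SPL.

80.91 dB SPL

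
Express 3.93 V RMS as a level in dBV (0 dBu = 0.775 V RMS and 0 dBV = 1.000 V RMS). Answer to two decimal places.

dBV = 20·log₁₀(V / 1.000 V).
20·log₁₀(3.93/1.000) = +11.89 dBV.

+11.89 dBV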